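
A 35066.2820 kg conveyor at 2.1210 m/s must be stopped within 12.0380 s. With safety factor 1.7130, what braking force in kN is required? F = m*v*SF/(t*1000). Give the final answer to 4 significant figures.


F = 35066.2820 * 2.1210 / 12.0380 * 1.7130 / 1000
F = 10.58 kN


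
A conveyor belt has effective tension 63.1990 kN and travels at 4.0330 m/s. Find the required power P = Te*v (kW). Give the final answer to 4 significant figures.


P = Te * v = 63.1990 * 4.0330
P = 254.9 kW


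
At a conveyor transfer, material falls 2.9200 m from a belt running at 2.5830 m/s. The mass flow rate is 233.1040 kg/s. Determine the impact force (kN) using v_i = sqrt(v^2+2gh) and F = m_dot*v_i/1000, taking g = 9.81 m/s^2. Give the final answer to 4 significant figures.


v_i = sqrt(2.5830^2 + 2*9.81*2.9200) = 7.99764 m/s
F = 233.1040 * 7.99764 / 1000
F = 1.864 kN


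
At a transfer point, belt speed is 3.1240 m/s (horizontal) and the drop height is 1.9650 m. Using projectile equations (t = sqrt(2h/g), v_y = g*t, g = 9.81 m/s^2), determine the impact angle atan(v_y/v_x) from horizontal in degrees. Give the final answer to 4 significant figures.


t = sqrt(2*1.9650/9.81) = 0.632939 s
v_y = 9.81 * 0.632939 = 6.20913 m/s
angle = atan(6.20913 / 3.1240) = 63.29 deg


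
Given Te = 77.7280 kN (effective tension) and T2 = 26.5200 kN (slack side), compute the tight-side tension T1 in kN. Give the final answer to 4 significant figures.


T1 = Te + T2 = 77.7280 + 26.5200
T1 = 104.2 kN


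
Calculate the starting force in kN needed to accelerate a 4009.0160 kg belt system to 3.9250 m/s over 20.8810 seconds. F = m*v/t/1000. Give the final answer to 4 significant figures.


F = 4009.0160 * 3.9250 / 20.8810 / 1000
F = 0.7536 kN


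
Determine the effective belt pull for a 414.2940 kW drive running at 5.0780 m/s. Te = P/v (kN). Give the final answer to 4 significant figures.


Te = P / v = 414.2940 / 5.0780
Te = 81.59 kN


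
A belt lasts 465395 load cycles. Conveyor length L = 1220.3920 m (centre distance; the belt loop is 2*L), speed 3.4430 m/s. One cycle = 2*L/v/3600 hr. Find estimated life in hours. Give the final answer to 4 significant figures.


cycle_time = 2 * 1220.3920 / 3.4430 / 3600 = 0.19692 hr
life = 465395 * 0.19692 = 91650 hours


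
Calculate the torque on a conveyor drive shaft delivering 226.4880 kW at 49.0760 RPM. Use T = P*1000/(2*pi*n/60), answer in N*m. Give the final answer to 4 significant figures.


omega = 2*pi*49.0760/60 = 5.13923 rad/s
T = 226.4880*1000 / 5.13923
T = 44070 N*m


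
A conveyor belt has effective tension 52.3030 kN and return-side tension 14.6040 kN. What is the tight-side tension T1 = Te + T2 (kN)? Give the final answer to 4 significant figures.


T1 = Te + T2 = 52.3030 + 14.6040
T1 = 66.91 kN


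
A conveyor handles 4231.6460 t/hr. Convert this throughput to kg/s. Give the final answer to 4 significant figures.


m_dot = 4231.6460 * 1000 / 3600
m_dot = 1175 kg/s


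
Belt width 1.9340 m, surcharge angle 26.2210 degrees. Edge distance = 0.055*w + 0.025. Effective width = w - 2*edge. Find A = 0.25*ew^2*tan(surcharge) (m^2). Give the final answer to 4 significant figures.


edge = 0.055*1.9340 + 0.025 = 0.13137 m
ew = 1.9340 - 2*0.13137 = 1.67126 m
A = 0.25 * 1.67126^2 * tan(26.2210 deg)
A = 0.3439 m^2


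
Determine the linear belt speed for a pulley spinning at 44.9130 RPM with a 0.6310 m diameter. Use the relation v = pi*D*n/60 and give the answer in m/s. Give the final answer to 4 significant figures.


v = pi * 0.6310 * 44.9130 / 60
v = 1.484 m/s


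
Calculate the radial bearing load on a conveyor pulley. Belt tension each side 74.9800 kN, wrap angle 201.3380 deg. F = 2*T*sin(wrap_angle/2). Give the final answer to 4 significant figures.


F = 2 * 74.9800 * sin(201.3380/2 deg)
F = 147.4 kN


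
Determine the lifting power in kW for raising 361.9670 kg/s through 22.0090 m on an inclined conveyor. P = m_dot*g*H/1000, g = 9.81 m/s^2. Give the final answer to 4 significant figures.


P = 361.9670 * 9.81 * 22.0090 / 1000
P = 78.15 kW


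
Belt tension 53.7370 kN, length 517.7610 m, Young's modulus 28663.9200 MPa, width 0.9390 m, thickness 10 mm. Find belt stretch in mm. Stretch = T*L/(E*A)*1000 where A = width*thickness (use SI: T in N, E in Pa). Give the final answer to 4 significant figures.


A = 0.9390 * 0.01 = 0.00939 m^2
Stretch = 53.7370*1000 * 517.7610 / (28663.9200e6 * 0.00939) * 1000
Stretch = 103.4 mm


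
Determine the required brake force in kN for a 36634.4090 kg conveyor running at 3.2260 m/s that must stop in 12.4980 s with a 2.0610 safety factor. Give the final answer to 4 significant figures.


F = 36634.4090 * 3.2260 / 12.4980 * 2.0610 / 1000
F = 19.49 kN


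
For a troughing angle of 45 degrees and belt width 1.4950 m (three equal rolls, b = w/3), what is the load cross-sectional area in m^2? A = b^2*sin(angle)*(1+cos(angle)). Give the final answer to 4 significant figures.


b = 1.4950/3 = 0.498333 m
A = 0.498333^2 * sin(45 deg) * (1 + cos(45 deg))
A = 0.2998 m^2


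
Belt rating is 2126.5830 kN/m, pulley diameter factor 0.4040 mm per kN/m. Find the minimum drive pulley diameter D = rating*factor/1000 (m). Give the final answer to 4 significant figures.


D = 2126.5830 * 0.4040 / 1000
D = 0.8591 m


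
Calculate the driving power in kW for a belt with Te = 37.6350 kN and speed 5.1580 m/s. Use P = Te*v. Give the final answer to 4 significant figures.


P = Te * v = 37.6350 * 5.1580
P = 194.1 kW


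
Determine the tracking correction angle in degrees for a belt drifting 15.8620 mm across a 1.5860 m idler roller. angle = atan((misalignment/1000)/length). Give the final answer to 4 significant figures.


misalign_m = 15.8620 / 1000 = 0.015862 m
angle = atan(0.015862 / 1.5860)
angle = 0.5730 deg


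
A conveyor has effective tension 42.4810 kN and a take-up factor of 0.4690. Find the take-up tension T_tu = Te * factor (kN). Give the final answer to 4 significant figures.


T_tu = 42.4810 * 0.4690
T_tu = 19.92 kN


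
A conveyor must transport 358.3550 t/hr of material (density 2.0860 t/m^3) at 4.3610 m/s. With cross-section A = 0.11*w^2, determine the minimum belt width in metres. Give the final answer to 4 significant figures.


A_req = 358.3550 / (4.3610 * 2.0860 * 3600) = 0.0109423 m^2
w = sqrt(0.0109423 / 0.11)
w = 0.3154 m


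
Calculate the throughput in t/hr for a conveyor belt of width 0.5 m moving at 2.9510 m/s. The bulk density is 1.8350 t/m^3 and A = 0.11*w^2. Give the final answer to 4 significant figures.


A = 0.11 * 0.5^2 = 0.0275 m^2
C = 0.0275 * 2.9510 * 1.8350 * 3600
C = 536.1 t/hr


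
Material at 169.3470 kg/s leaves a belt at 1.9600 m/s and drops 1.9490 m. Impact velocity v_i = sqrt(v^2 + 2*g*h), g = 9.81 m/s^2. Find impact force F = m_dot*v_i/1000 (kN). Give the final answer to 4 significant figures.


v_i = sqrt(1.9600^2 + 2*9.81*1.9490) = 6.48699 m/s
F = 169.3470 * 6.48699 / 1000
F = 1.099 kN


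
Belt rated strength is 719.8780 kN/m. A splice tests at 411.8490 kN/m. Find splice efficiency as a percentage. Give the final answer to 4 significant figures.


Eff = 411.8490 / 719.8780 * 100
Eff = 57.21 %


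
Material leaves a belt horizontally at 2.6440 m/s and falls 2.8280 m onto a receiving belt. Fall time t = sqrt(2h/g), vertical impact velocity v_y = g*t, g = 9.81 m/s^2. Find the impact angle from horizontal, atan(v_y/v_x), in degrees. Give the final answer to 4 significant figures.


t = sqrt(2*2.8280/9.81) = 0.759312 s
v_y = 9.81 * 0.759312 = 7.44885 m/s
angle = atan(7.44885 / 2.6440) = 70.46 deg


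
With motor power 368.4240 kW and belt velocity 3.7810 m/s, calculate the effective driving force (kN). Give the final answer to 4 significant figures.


Te = P / v = 368.4240 / 3.7810
Te = 97.44 kN


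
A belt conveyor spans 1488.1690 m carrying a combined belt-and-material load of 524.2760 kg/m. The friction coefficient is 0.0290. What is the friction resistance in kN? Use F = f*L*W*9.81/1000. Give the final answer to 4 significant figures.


F = 0.0290 * 1488.1690 * 524.2760 * 9.81 / 1000
F = 222.0 kN


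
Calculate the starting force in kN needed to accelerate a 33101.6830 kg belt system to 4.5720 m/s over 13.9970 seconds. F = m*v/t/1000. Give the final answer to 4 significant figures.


F = 33101.6830 * 4.5720 / 13.9970 / 1000
F = 10.81 kN


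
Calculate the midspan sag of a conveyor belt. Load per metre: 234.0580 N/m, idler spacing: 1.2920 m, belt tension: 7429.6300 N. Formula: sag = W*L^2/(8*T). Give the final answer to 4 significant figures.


sag = 234.0580 * 1.2920^2 / (8 * 7429.6300)
sag = 0.006573 m


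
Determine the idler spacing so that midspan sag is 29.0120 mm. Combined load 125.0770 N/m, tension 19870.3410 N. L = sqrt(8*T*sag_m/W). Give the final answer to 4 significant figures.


sag = 29.0120/1000 = 0.029012 m
L = sqrt(8 * 19870.3410 * 0.029012 / 125.0770)
L = 6.072 m


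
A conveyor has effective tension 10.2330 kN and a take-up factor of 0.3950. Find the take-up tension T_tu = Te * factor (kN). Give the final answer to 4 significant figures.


T_tu = 10.2330 * 0.3950
T_tu = 4.042 kN


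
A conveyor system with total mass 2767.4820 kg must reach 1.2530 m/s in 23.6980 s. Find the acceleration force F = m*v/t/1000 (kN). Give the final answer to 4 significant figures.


F = 2767.4820 * 1.2530 / 23.6980 / 1000
F = 0.1463 kN


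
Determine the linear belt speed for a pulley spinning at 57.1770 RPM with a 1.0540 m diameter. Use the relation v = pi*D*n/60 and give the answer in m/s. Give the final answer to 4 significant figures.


v = pi * 1.0540 * 57.1770 / 60
v = 3.155 m/s


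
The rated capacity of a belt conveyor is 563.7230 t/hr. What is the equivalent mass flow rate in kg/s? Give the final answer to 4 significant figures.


m_dot = 563.7230 * 1000 / 3600
m_dot = 156.6 kg/s


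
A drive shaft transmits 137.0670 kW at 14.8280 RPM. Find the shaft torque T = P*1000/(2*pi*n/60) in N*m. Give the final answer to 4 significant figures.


omega = 2*pi*14.8280/60 = 1.55278 rad/s
T = 137.0670*1000 / 1.55278
T = 88270 N*m


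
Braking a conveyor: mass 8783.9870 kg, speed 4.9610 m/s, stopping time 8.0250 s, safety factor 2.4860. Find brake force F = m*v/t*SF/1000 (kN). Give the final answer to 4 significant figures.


F = 8783.9870 * 4.9610 / 8.0250 * 2.4860 / 1000
F = 13.50 kN


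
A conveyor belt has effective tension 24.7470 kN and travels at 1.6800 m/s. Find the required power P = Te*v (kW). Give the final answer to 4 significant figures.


P = Te * v = 24.7470 * 1.6800
P = 41.57 kW


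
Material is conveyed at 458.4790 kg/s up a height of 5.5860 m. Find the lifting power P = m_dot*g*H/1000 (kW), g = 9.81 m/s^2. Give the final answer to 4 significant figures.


P = 458.4790 * 9.81 * 5.5860 / 1000
P = 25.12 kW


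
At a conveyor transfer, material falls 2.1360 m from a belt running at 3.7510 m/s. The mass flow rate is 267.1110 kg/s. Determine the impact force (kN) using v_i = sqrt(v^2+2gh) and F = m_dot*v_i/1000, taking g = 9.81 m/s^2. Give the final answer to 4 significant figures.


v_i = sqrt(3.7510^2 + 2*9.81*2.1360) = 7.48187 m/s
F = 267.1110 * 7.48187 / 1000
F = 1.998 kN


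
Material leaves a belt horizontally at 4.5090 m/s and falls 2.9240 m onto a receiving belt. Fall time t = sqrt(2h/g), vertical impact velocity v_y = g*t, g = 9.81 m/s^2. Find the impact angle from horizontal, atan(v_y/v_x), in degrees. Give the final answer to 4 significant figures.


t = sqrt(2*2.9240/9.81) = 0.772092 s
v_y = 9.81 * 0.772092 = 7.57422 m/s
angle = atan(7.57422 / 4.5090) = 59.23 deg


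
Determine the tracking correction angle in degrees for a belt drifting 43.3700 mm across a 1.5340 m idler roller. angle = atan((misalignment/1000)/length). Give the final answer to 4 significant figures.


misalign_m = 43.3700 / 1000 = 0.043370 m
angle = atan(0.043370 / 1.5340)
angle = 1.619 deg


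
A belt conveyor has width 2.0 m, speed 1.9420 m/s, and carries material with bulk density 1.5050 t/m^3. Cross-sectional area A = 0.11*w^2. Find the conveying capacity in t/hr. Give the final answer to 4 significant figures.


A = 0.11 * 2.0^2 = 0.44 m^2
C = 0.44 * 1.9420 * 1.5050 * 3600
C = 4630 t/hr


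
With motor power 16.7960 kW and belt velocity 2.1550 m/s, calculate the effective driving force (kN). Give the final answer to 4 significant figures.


Te = P / v = 16.7960 / 2.1550
Te = 7.794 kN


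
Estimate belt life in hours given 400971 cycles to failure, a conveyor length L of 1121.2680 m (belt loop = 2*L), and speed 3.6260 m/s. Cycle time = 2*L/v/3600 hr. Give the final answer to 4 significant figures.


cycle_time = 2 * 1121.2680 / 3.6260 / 3600 = 0.171794 hr
life = 400971 * 0.171794 = 68880 hours


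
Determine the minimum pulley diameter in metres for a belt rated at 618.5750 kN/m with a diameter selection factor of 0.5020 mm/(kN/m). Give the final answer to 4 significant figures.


D = 618.5750 * 0.5020 / 1000
D = 0.3105 m


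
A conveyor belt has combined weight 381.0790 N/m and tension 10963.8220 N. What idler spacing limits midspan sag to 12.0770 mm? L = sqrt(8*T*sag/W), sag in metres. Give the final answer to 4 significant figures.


sag = 12.0770/1000 = 0.012077 m
L = sqrt(8 * 10963.8220 * 0.012077 / 381.0790)
L = 1.667 m


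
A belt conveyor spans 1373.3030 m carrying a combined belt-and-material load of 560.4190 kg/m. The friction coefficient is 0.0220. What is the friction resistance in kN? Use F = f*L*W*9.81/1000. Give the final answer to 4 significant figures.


F = 0.0220 * 1373.3030 * 560.4190 * 9.81 / 1000
F = 166.1 kN


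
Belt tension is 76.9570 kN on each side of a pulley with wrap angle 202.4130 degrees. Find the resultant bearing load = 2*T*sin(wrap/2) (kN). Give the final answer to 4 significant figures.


F = 2 * 76.9570 * sin(202.4130/2 deg)
F = 151.0 kN


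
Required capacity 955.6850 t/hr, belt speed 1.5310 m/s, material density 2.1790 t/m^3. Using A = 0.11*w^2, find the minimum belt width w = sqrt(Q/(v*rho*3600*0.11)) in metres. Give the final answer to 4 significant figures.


A_req = 955.6850 / (1.5310 * 2.1790 * 3600) = 0.0795756 m^2
w = sqrt(0.0795756 / 0.11)
w = 0.8505 m


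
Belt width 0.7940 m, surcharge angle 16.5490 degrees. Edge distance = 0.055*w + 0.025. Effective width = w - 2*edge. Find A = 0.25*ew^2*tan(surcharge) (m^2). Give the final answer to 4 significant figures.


edge = 0.055*0.7940 + 0.025 = 0.06867 m
ew = 0.7940 - 2*0.06867 = 0.65666 m
A = 0.25 * 0.65666^2 * tan(16.5490 deg)
A = 0.03203 m^2


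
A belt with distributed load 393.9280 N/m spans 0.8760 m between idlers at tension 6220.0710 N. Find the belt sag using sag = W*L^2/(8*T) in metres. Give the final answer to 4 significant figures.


sag = 393.9280 * 0.8760^2 / (8 * 6220.0710)
sag = 0.006075 m


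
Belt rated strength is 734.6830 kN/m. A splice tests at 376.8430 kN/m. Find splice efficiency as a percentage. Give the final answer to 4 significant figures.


Eff = 376.8430 / 734.6830 * 100
Eff = 51.29 %


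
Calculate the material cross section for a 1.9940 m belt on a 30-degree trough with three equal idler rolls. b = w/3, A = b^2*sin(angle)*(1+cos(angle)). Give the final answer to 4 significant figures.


b = 1.9940/3 = 0.664667 m
A = 0.664667^2 * sin(30 deg) * (1 + cos(30 deg))
A = 0.4122 m^2


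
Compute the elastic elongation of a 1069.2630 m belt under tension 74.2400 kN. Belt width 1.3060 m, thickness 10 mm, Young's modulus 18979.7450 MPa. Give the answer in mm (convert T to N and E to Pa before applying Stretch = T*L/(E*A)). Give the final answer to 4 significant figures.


A = 1.3060 * 0.01 = 0.01306 m^2
Stretch = 74.2400*1000 * 1069.2630 / (18979.7450e6 * 0.01306) * 1000
Stretch = 320.2 mm


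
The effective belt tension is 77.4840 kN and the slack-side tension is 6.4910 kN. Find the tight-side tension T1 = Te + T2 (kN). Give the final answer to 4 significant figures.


T1 = Te + T2 = 77.4840 + 6.4910
T1 = 83.97 kN


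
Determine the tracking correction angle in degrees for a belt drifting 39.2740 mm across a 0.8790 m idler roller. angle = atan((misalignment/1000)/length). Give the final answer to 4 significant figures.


misalign_m = 39.2740 / 1000 = 0.039274 m
angle = atan(0.039274 / 0.8790)
angle = 2.558 deg


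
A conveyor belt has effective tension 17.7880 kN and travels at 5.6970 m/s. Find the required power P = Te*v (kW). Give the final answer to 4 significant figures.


P = Te * v = 17.7880 * 5.6970
P = 101.3 kW


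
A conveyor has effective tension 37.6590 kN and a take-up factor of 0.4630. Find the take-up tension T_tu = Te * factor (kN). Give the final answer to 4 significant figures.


T_tu = 37.6590 * 0.4630
T_tu = 17.44 kN


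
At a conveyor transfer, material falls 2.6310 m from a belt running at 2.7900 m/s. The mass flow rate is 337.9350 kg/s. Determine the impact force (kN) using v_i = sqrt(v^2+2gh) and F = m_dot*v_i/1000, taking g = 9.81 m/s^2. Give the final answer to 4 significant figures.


v_i = sqrt(2.7900^2 + 2*9.81*2.6310) = 7.70742 m/s
F = 337.9350 * 7.70742 / 1000
F = 2.605 kN


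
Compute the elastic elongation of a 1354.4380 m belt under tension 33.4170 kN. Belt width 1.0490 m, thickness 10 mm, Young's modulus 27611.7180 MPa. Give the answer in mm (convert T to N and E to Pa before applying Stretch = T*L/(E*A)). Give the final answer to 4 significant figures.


A = 1.0490 * 0.01 = 0.01049 m^2
Stretch = 33.4170*1000 * 1354.4380 / (27611.7180e6 * 0.01049) * 1000
Stretch = 156.3 mm


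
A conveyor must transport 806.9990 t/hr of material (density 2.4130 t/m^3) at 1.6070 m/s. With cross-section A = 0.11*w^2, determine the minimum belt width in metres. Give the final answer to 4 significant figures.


A_req = 806.9990 / (1.6070 * 2.4130 * 3600) = 0.0578092 m^2
w = sqrt(0.0578092 / 0.11)
w = 0.7249 m


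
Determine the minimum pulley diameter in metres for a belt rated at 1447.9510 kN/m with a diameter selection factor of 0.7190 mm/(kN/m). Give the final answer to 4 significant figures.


D = 1447.9510 * 0.7190 / 1000
D = 1.041 m


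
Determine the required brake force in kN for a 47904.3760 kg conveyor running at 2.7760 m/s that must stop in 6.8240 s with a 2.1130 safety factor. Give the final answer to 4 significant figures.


F = 47904.3760 * 2.7760 / 6.8240 * 2.1130 / 1000
F = 41.18 kN


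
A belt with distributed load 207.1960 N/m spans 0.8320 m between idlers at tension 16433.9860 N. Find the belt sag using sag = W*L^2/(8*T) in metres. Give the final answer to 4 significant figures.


sag = 207.1960 * 0.8320^2 / (8 * 16433.9860)
sag = 0.001091 m


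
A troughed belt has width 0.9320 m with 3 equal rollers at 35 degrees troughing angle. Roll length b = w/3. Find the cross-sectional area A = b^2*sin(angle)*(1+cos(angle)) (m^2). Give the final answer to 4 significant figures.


b = 0.9320/3 = 0.310667 m
A = 0.310667^2 * sin(35 deg) * (1 + cos(35 deg))
A = 0.1007 m^2


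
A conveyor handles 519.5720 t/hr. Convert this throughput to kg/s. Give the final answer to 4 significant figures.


m_dot = 519.5720 * 1000 / 3600
m_dot = 144.3 kg/s


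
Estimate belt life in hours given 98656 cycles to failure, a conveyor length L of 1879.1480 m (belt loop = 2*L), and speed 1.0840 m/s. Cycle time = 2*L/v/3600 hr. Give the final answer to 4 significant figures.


cycle_time = 2 * 1879.1480 / 1.0840 / 3600 = 0.963073 hr
life = 98656 * 0.963073 = 95010 hours


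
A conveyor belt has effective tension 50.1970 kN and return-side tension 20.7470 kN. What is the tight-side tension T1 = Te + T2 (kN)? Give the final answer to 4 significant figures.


T1 = Te + T2 = 50.1970 + 20.7470
T1 = 70.94 kN


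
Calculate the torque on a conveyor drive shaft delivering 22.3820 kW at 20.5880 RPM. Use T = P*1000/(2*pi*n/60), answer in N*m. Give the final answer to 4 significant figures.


omega = 2*pi*20.5880/60 = 2.15597 rad/s
T = 22.3820*1000 / 2.15597
T = 10380 N*m


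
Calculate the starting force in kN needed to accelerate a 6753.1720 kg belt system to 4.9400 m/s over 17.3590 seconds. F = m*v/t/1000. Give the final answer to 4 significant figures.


F = 6753.1720 * 4.9400 / 17.3590 / 1000
F = 1.922 kN


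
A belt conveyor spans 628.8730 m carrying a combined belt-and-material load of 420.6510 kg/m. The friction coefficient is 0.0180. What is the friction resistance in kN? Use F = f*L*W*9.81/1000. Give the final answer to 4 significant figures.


F = 0.0180 * 628.8730 * 420.6510 * 9.81 / 1000
F = 46.71 kN


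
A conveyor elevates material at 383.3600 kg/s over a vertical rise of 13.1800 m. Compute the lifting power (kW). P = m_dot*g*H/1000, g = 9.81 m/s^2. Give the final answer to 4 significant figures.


P = 383.3600 * 9.81 * 13.1800 / 1000
P = 49.57 kW


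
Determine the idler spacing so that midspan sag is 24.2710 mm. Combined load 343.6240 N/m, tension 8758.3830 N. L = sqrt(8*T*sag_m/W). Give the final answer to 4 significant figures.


sag = 24.2710/1000 = 0.024271 m
L = sqrt(8 * 8758.3830 * 0.024271 / 343.6240)
L = 2.225 m


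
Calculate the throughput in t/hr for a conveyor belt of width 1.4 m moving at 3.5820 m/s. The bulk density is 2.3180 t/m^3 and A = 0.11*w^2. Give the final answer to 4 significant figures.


A = 0.11 * 1.4^2 = 0.2156 m^2
C = 0.2156 * 3.5820 * 2.3180 * 3600
C = 6445 t/hr


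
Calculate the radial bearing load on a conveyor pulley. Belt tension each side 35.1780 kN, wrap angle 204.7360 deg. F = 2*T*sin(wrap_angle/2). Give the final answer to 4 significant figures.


F = 2 * 35.1780 * sin(204.7360/2 deg)
F = 68.72 kN


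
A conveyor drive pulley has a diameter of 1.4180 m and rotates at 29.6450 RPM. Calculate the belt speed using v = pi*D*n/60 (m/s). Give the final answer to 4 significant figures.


v = pi * 1.4180 * 29.6450 / 60
v = 2.201 m/s


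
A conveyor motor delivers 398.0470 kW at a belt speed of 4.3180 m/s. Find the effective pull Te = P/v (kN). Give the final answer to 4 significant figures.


Te = P / v = 398.0470 / 4.3180
Te = 92.18 kN


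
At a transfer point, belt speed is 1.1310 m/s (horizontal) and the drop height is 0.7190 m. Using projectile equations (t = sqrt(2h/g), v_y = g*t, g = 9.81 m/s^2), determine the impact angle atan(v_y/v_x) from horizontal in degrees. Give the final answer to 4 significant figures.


t = sqrt(2*0.7190/9.81) = 0.382864 s
v_y = 9.81 * 0.382864 = 3.7559 m/s
angle = atan(3.7559 / 1.1310) = 73.24 deg


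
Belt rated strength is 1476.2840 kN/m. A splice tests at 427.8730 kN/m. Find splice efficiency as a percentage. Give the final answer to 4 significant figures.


Eff = 427.8730 / 1476.2840 * 100
Eff = 28.98 %


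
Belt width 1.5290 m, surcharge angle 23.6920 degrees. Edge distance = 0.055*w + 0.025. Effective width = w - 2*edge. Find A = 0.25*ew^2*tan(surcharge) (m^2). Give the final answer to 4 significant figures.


edge = 0.055*1.5290 + 0.025 = 0.109095 m
ew = 1.5290 - 2*0.109095 = 1.31081 m
A = 0.25 * 1.31081^2 * tan(23.6920 deg)
A = 0.1885 m^2


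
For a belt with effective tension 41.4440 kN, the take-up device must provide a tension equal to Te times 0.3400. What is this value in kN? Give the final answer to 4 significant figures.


T_tu = 41.4440 * 0.3400
T_tu = 14.09 kN


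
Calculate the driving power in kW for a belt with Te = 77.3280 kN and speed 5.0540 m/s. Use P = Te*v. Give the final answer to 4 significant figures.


P = Te * v = 77.3280 * 5.0540
P = 390.8 kW


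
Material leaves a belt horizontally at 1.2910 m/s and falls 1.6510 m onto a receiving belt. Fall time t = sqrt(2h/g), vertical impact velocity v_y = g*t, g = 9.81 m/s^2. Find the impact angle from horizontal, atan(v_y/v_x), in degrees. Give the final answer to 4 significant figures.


t = sqrt(2*1.6510/9.81) = 0.580168 s
v_y = 9.81 * 0.580168 = 5.69145 m/s
angle = atan(5.69145 / 1.2910) = 77.22 deg


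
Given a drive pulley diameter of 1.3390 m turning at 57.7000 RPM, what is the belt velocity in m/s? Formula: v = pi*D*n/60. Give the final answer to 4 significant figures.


v = pi * 1.3390 * 57.7000 / 60
v = 4.045 m/s


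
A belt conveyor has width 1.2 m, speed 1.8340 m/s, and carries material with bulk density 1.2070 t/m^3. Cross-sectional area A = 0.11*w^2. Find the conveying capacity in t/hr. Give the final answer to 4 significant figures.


A = 0.11 * 1.2^2 = 0.1584 m^2
C = 0.1584 * 1.8340 * 1.2070 * 3600
C = 1262 t/hr


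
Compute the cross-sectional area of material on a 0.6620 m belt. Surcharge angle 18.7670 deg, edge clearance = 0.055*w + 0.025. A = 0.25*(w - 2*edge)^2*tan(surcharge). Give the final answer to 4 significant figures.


edge = 0.055*0.6620 + 0.025 = 0.06141 m
ew = 0.6620 - 2*0.06141 = 0.53918 m
A = 0.25 * 0.53918^2 * tan(18.7670 deg)
A = 0.02470 m^2


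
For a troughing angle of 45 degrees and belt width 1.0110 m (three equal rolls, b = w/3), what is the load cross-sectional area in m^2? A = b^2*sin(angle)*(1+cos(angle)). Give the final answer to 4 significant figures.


b = 1.0110/3 = 0.337 m
A = 0.337^2 * sin(45 deg) * (1 + cos(45 deg))
A = 0.1371 m^2


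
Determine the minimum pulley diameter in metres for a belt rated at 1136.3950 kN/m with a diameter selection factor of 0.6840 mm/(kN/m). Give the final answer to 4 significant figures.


D = 1136.3950 * 0.6840 / 1000
D = 0.7773 m


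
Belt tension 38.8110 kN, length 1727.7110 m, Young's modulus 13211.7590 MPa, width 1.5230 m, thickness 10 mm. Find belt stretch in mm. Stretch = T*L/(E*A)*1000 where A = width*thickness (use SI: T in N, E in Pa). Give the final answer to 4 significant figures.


A = 1.5230 * 0.01 = 0.01523 m^2
Stretch = 38.8110*1000 * 1727.7110 / (13211.7590e6 * 0.01523) * 1000
Stretch = 333.2 mm


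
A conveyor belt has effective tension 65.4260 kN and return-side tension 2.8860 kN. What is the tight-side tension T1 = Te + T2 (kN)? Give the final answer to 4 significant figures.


T1 = Te + T2 = 65.4260 + 2.8860
T1 = 68.31 kN


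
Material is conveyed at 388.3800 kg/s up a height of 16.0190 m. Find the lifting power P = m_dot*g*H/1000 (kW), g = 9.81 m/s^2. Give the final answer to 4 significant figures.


P = 388.3800 * 9.81 * 16.0190 / 1000
P = 61.03 kW


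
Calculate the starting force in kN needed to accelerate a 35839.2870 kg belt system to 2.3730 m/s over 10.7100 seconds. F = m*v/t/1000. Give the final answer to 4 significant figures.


F = 35839.2870 * 2.3730 / 10.7100 / 1000
F = 7.941 kN


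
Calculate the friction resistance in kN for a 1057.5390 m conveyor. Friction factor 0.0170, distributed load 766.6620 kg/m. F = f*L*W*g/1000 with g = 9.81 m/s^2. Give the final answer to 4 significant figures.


F = 0.0170 * 1057.5390 * 766.6620 * 9.81 / 1000
F = 135.2 kN


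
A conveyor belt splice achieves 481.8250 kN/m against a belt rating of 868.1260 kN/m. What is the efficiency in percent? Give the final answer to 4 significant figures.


Eff = 481.8250 / 868.1260 * 100
Eff = 55.50 %


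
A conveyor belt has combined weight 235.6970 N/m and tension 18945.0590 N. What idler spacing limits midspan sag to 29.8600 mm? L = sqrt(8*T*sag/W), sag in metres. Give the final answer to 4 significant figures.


sag = 29.8600/1000 = 0.029860 m
L = sqrt(8 * 18945.0590 * 0.029860 / 235.6970)
L = 4.382 m


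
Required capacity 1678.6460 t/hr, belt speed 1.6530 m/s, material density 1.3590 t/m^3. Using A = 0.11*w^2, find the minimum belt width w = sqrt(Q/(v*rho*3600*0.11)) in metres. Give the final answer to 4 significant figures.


A_req = 1678.6460 / (1.6530 * 1.3590 * 3600) = 0.20757 m^2
w = sqrt(0.20757 / 0.11)
w = 1.374 m


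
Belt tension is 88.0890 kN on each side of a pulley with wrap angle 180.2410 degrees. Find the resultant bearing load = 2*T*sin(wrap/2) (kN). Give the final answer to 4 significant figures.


F = 2 * 88.0890 * sin(180.2410/2 deg)
F = 176.2 kN


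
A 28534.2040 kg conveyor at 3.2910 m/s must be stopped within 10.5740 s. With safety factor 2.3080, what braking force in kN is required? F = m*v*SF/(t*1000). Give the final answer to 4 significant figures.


F = 28534.2040 * 3.2910 / 10.5740 * 2.3080 / 1000
F = 20.50 kN


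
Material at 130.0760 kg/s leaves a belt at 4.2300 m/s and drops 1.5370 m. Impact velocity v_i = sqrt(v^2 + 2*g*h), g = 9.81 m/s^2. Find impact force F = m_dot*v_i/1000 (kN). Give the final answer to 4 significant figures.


v_i = sqrt(4.2300^2 + 2*9.81*1.5370) = 6.93173 m/s
F = 130.0760 * 6.93173 / 1000
F = 0.9017 kN


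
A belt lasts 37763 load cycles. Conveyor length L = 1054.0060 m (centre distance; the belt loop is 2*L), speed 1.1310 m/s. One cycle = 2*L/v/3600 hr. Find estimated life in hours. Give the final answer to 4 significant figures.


cycle_time = 2 * 1054.0060 / 1.1310 / 3600 = 0.517736 hr
life = 37763 * 0.517736 = 19550 hours


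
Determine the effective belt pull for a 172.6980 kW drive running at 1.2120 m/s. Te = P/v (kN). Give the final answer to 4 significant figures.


Te = P / v = 172.6980 / 1.2120
Te = 142.5 kN


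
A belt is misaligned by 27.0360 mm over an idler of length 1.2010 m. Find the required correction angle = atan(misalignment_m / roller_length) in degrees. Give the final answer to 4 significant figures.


misalign_m = 27.0360 / 1000 = 0.027036 m
angle = atan(0.027036 / 1.2010)
angle = 1.290 deg


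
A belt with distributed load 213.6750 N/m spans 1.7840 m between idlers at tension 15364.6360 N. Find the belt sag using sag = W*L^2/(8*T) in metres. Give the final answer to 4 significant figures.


sag = 213.6750 * 1.7840^2 / (8 * 15364.6360)
sag = 0.005533 m


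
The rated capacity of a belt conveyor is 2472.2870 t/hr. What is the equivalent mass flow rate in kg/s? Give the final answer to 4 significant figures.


m_dot = 2472.2870 * 1000 / 3600
m_dot = 686.7 kg/s


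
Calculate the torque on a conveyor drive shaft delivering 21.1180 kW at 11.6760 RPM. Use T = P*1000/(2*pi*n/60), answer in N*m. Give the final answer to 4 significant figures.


omega = 2*pi*11.6760/60 = 1.22271 rad/s
T = 21.1180*1000 / 1.22271
T = 17270 N*m


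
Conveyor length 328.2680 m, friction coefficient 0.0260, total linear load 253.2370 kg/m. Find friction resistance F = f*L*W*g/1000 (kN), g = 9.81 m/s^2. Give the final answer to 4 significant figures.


F = 0.0260 * 328.2680 * 253.2370 * 9.81 / 1000
F = 21.20 kN


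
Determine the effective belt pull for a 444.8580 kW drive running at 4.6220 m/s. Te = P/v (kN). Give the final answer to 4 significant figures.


Te = P / v = 444.8580 / 4.6220
Te = 96.25 kN


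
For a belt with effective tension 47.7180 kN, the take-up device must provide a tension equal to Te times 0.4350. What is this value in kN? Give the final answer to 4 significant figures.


T_tu = 47.7180 * 0.4350
T_tu = 20.76 kN


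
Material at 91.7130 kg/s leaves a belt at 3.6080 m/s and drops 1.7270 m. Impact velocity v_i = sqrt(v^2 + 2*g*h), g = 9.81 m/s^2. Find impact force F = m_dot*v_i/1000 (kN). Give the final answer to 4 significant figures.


v_i = sqrt(3.6080^2 + 2*9.81*1.7270) = 6.84846 m/s
F = 91.7130 * 6.84846 / 1000
F = 0.6281 kN


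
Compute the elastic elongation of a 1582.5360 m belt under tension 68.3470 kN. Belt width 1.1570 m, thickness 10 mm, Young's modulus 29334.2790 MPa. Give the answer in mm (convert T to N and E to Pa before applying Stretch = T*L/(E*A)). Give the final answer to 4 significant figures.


A = 1.1570 * 0.01 = 0.01157 m^2
Stretch = 68.3470*1000 * 1582.5360 / (29334.2790e6 * 0.01157) * 1000
Stretch = 318.7 mm


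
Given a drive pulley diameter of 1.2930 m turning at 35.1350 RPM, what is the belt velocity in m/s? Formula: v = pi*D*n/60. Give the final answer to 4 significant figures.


v = pi * 1.2930 * 35.1350 / 60
v = 2.379 m/s


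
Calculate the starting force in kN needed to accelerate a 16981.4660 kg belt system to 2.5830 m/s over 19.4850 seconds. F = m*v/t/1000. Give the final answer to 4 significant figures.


F = 16981.4660 * 2.5830 / 19.4850 / 1000
F = 2.251 kN


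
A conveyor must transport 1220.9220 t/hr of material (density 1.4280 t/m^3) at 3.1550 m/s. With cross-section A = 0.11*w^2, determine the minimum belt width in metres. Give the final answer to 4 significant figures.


A_req = 1220.9220 / (3.1550 * 1.4280 * 3600) = 0.0752762 m^2
w = sqrt(0.0752762 / 0.11)
w = 0.8272 m


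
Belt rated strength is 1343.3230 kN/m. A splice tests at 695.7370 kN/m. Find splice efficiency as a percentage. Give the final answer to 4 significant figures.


Eff = 695.7370 / 1343.3230 * 100
Eff = 51.79 %


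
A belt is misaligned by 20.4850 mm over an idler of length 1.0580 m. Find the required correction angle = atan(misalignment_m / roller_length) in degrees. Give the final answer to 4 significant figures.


misalign_m = 20.4850 / 1000 = 0.020485 m
angle = atan(0.020485 / 1.0580)
angle = 1.109 deg


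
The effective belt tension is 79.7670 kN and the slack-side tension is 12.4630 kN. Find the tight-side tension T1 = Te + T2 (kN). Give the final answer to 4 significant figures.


T1 = Te + T2 = 79.7670 + 12.4630
T1 = 92.23 kN


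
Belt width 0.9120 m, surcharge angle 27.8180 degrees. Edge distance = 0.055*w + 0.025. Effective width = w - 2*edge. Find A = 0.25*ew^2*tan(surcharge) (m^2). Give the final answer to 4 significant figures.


edge = 0.055*0.9120 + 0.025 = 0.07516 m
ew = 0.9120 - 2*0.07516 = 0.76168 m
A = 0.25 * 0.76168^2 * tan(27.8180 deg)
A = 0.07653 m^2


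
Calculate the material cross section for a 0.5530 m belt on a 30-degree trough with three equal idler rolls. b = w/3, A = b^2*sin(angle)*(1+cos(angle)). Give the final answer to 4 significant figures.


b = 0.5530/3 = 0.184333 m
A = 0.184333^2 * sin(30 deg) * (1 + cos(30 deg))
A = 0.03170 m^2


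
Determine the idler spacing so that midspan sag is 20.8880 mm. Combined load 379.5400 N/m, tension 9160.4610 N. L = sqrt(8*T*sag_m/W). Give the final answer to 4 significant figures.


sag = 20.8880/1000 = 0.020888 m
L = sqrt(8 * 9160.4610 * 0.020888 / 379.5400)
L = 2.008 m


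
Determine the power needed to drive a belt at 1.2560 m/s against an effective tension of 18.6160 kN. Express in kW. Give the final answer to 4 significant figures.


P = Te * v = 18.6160 * 1.2560
P = 23.38 kW


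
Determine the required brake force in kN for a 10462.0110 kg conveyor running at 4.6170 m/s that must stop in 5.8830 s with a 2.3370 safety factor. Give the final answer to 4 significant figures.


F = 10462.0110 * 4.6170 / 5.8830 * 2.3370 / 1000
F = 19.19 kN


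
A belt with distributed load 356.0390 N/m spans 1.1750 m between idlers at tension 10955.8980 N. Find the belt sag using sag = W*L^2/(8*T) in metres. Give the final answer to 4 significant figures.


sag = 356.0390 * 1.1750^2 / (8 * 10955.8980)
sag = 0.005608 m


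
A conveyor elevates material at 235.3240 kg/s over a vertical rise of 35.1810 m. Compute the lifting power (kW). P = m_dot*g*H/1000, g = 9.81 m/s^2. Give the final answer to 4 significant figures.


P = 235.3240 * 9.81 * 35.1810 / 1000
P = 81.22 kW


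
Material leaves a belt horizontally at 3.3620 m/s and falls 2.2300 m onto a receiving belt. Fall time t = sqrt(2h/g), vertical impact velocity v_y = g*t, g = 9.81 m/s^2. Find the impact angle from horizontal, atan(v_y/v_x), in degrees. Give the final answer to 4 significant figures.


t = sqrt(2*2.2300/9.81) = 0.674269 s
v_y = 9.81 * 0.674269 = 6.61458 m/s
angle = atan(6.61458 / 3.3620) = 63.06 deg


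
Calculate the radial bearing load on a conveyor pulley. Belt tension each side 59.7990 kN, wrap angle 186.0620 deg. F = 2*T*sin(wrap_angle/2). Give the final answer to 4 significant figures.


F = 2 * 59.7990 * sin(186.0620/2 deg)
F = 119.4 kN


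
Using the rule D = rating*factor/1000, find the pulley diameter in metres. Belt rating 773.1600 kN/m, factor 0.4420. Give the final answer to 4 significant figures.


D = 773.1600 * 0.4420 / 1000
D = 0.3417 m


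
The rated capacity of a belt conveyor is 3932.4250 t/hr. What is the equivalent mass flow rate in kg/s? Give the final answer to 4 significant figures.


m_dot = 3932.4250 * 1000 / 3600
m_dot = 1092 kg/s


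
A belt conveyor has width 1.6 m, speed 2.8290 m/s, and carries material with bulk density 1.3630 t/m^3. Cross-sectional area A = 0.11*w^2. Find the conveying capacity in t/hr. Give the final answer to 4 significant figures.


A = 0.11 * 1.6^2 = 0.2816 m^2
C = 0.2816 * 2.8290 * 1.3630 * 3600
C = 3909 t/hr


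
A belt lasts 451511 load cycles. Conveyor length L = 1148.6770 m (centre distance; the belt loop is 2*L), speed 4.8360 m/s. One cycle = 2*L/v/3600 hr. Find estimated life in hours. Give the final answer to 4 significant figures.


cycle_time = 2 * 1148.6770 / 4.8360 / 3600 = 0.131959 hr
life = 451511 * 0.131959 = 59580 hours


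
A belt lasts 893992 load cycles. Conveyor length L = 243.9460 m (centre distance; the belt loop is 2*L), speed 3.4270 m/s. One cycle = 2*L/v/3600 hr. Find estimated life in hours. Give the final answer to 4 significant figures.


cycle_time = 2 * 243.9460 / 3.4270 / 3600 = 0.0395464 hr
life = 893992 * 0.0395464 = 35350 hours


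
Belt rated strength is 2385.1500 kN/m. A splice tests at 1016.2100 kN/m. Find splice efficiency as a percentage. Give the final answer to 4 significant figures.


Eff = 1016.2100 / 2385.1500 * 100
Eff = 42.61 %


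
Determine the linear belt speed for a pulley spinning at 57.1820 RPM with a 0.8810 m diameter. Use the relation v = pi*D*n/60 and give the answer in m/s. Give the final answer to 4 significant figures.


v = pi * 0.8810 * 57.1820 / 60
v = 2.638 m/s


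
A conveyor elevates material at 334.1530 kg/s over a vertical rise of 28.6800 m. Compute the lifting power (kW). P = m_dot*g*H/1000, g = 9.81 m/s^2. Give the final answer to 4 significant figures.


P = 334.1530 * 9.81 * 28.6800 / 1000
P = 94.01 kW


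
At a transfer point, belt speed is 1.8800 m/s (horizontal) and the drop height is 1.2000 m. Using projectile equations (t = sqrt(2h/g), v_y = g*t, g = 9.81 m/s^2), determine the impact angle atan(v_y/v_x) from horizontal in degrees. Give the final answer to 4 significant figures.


t = sqrt(2*1.2000/9.81) = 0.494619 s
v_y = 9.81 * 0.494619 = 4.85221 m/s
angle = atan(4.85221 / 1.8800) = 68.82 deg


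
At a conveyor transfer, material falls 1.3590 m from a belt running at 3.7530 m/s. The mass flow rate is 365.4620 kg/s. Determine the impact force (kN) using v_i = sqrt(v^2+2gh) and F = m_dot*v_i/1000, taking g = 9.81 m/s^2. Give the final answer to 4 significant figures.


v_i = sqrt(3.7530^2 + 2*9.81*1.3590) = 6.38346 m/s
F = 365.4620 * 6.38346 / 1000
F = 2.333 kN


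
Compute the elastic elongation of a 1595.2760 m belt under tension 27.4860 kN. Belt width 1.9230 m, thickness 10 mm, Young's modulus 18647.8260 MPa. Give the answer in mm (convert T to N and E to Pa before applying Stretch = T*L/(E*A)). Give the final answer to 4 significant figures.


A = 1.9230 * 0.01 = 0.01923 m^2
Stretch = 27.4860*1000 * 1595.2760 / (18647.8260e6 * 0.01923) * 1000
Stretch = 122.3 mm


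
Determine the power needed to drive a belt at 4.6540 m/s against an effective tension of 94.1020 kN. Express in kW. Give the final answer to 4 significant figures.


P = Te * v = 94.1020 * 4.6540
P = 438.0 kW


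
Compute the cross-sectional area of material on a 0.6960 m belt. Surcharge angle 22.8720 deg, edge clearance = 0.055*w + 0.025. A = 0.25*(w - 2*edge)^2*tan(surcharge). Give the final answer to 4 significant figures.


edge = 0.055*0.6960 + 0.025 = 0.06328 m
ew = 0.6960 - 2*0.06328 = 0.56944 m
A = 0.25 * 0.56944^2 * tan(22.8720 deg)
A = 0.03420 m^2


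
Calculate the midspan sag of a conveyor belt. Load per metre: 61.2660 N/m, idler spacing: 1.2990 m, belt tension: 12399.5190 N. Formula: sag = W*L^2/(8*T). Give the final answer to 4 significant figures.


sag = 61.2660 * 1.2990^2 / (8 * 12399.5190)
sag = 0.001042 m
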